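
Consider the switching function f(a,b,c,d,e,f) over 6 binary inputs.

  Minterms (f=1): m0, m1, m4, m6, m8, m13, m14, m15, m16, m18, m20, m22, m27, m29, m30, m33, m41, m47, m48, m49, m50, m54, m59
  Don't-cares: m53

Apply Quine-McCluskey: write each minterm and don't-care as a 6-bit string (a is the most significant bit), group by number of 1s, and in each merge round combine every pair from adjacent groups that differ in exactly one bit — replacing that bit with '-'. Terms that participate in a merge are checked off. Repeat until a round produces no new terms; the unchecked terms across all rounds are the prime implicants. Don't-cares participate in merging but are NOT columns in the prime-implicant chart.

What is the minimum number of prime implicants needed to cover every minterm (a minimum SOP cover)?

10

[col 0] 000000*, 000001*, 000100*, 000110*, 001000*, 001101*, 001110*, 001111*, 010000*, 010010*, 010100*, 010110*, 011011*, 011101*, 011110*, 100001*, 101001*, 101111*, 110000*, 110001*, 110010*, 110101*, 110110*, 111011*
[col 1] -00001, -01111, -10000*, -10010*, -10110*, -11011, 0-0000*, 0-0100*, 0-0110*, 0-1101, 0-1110*, 00-000, 00-110*, 000-00*, 00000-, 0001-0*, 0011-1, 00111-, 01-110*, 010-00*, 010-10*, 0100-0*, 0101-0*, 1-0001, 10-001, 110-01, 110-10*, 1100-0*, 11000-
[col 2] -10-10, -100-0, 0--110, 0-0-00, 0-01-0, 010--0
Prime implicants: -00001, -01111, -10-10, -100-0, -11011, 0--110, 0-0-00, 0-01-0, 0-1101, 00-000, 00000-, 0011-1, 00111-, 010--0, 1-0001, 10-001, 110-01, 11000-
PI chart (minterm → PIs covering it):
  0 | 0-0-00,00-000,00000-
  1 | -00001,00000-
  4 | 0-0-00,0-01-0
  6 | 0--110,0-01-0
  8 | 00-000  (sole → essential)
  13 | 0-1101,0011-1
  14 | 0--110,00111-
  15 | -01111,0011-1,00111-
  16 | -100-0,0-0-00,010--0
  18 | -10-10,-100-0,010--0
  20 | 0-0-00,0-01-0,010--0
  22 | -10-10,0--110,0-01-0,010--0
  27 | -11011  (sole → essential)
  29 | 0-1101  (sole → essential)
  30 | 0--110  (sole → essential)
  33 | -00001,1-0001,10-001
  41 | 10-001  (sole → essential)
  47 | -01111  (sole → essential)
  48 | -100-0,11000-
  49 | 1-0001,110-01,11000-
  50 | -10-10,-100-0
  54 | -10-10  (sole → essential)
  59 | -11011  (sole → essential)
Essential prime implicants: -01111, -10-10, -11011, 0--110, 0-1101, 00-000, 10-001
Petrick residual → -00001, 0-0-00, 11000-
Minimum SOP uses 10 PIs: b'c'd'e'f + b'cdef + bc'ef' + bcd'ef + a'def' + a'c'e'f' + a'cde'f + a'b'd'e'f' + ab'd'e'f + abc'd'e'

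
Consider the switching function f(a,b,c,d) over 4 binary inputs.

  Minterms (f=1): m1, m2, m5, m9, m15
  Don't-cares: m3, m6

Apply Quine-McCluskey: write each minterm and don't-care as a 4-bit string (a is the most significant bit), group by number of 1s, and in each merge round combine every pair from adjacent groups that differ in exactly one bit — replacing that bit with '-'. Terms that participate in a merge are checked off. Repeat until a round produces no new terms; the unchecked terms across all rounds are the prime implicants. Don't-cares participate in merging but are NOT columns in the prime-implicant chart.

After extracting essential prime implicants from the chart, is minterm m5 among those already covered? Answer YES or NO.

YES

size-2^0 implicants → 0001(✓)  0010(✓)  0011(✓)  0101(✓)  0110(✓)  1001(✓)  1111
size-2^1 implicants → -001  0-01  0-10  00-1  001-
Unchecked terms (primes): -001, 0-01, 0-10, 00-1, 001-, 1111
Minterm coverage:
  m1 ⊆ -001,0-01,00-1
  m2 ⊆ 0-10,001-
  m5 ⊆ 0-01 [E]
  m9 ⊆ -001 [E]
  m15 ⊆ 1111 [E]
E = {-001, 0-01, 1111}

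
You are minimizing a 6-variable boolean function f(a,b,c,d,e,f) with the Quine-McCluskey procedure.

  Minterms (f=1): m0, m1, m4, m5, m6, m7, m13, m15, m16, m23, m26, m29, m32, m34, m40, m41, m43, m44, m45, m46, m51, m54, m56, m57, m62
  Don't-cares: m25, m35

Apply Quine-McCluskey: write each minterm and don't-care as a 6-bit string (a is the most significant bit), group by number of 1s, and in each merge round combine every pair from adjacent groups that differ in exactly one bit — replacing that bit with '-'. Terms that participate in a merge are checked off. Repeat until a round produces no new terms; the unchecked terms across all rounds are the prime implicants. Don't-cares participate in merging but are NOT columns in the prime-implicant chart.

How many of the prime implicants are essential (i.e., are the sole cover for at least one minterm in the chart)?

9

Round 0: 000000✓ 000001✓ 000100✓ 000101✓ 000110✓ 000111✓ 001101✓ 001111✓ 010000✓ 010111✓ 011001✓ 011010 011101✓ 100000✓ 100010✓ 100011✓ 101000✓ 101001✓ 101011✓ 101100✓ 101101✓ 101110✓ 110011✓ 110110✓ 111000✓ 111001✓ 111110✓
Round 1: -00000 -01101 -11001 0-0000 0-0111 0-1101 00-101✓ 00-111✓ 000-00✓ 000-01✓ 00000-✓ 0001-0✓ 0001-1✓ 00010-✓ 00011-✓ 0011-1✓ 011-01 1-0011 1-1000✓ 1-1001✓ 1-1110 10-000 10-011 1000-0 10001- 101-00✓ 101-01✓ 1010-1 10100-✓ 1011-0 10110-✓ 11-110 11100-✓
Round 2: 00-1-1 000-0- 0001-- 1-100- 101-0-
PIs = {-00000, -01101, -11001, 0-0000, 0-0111, 0-1101, 00-1-1, 000-0-, 0001--, 011-01, 011010, 1-0011, 1-100-, 1-1110, 10-000, 10-011, 1000-0, 10001-, 101-0-, 1010-1, 1011-0, 11-110}
Coverage chart:
  m0: -00000,0-0000,000-0-
  m1: 000-0- ←essential
  m4: 000-0-,0001--
  m5: 00-1-1,000-0-,0001--
  m6: 0001-- ←essential
  m7: 0-0111,00-1-1,0001--
  m13: -01101,0-1101,00-1-1
  m15: 00-1-1 ←essential
  m16: 0-0000 ←essential
  m23: 0-0111 ←essential
  m26: 011010 ←essential
  m29: 0-1101,011-01
  m32: -00000,10-000,1000-0
  m34: 1000-0,10001-
  m40: 1-100-,10-000,101-0-
  m41: 1-100-,101-0-,1010-1
  m43: 10-011,1010-1
  m44: 101-0-,1011-0
  m45: -01101,101-0-
  m46: 1-1110,1011-0
  m51: 1-0011 ←essential
  m54: 11-110 ←essential
  m56: 1-100- ←essential
  m57: -11001,1-100-
  m62: 1-1110,11-110
Essential: 0-0000, 0-0111, 00-1-1, 000-0-, 0001--, 011010, 1-0011, 1-100-, 11-110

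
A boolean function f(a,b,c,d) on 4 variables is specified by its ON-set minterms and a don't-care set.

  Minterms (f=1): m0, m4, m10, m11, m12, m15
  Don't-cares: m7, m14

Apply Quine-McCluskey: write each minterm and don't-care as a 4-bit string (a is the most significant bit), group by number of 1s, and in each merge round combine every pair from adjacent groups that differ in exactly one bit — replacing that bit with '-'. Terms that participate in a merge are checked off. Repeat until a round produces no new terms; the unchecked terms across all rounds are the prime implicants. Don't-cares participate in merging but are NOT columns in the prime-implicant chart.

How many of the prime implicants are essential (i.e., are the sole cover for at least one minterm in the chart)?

[col 0] 0000*, 0100*, 0111*, 1010*, 1011*, 1100*, 1110*, 1111*
[col 1] -100, -111, 0-00, 1-10*, 1-11*, 101-*, 11-0, 111-*
[col 2] 1-1-
Prime implicants: -100, -111, 0-00, 1-1-, 11-0
PI chart (minterm → PIs covering it):
  0 | 0-00  (sole → essential)
  4 | -100,0-00
  10 | 1-1-  (sole → essential)
  11 | 1-1-  (sole → essential)
  12 | -100,11-0
  15 | -111,1-1-
Essential prime implicants: 0-00, 1-1-

2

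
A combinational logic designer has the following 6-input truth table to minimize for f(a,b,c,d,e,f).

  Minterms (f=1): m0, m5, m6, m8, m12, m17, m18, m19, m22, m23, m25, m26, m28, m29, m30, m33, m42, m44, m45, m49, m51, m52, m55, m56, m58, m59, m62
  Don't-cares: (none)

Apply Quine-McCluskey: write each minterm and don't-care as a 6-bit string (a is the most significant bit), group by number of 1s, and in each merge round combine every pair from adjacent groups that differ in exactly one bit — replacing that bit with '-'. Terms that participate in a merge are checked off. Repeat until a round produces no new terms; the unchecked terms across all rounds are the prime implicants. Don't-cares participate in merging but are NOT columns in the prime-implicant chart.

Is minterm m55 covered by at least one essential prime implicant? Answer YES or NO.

YES

[col 0] 000000*, 000101, 000110*, 001000*, 001100*, 010001*, 010010*, 010011*, 010110*, 010111*, 011001*, 011010*, 011100*, 011101*, 011110*, 100001*, 101010*, 101100*, 101101*, 110001*, 110011*, 110100, 110111*, 111000*, 111010*, 111011*, 111110*
[col 1] -01100, -10001*, -10011*, -10111*, -11010*, -11110*, 0-0110, 0-1100, 00-000, 001-00, 01-001, 01-010*, 01-110*, 010-10*, 010-11*, 0100-1*, 01001-*, 01011-*, 011-01, 011-10*, 0111-0, 01110-, 1-0001, 1-1010, 10110-, 11-011, 110-11*, 1100-1*, 111-10*, 1110-0, 11101-
[col 2] -10-11, -100-1, -11-10, 01--10, 010-1-
Prime implicants: -01100, -10-11, -100-1, -11-10, 0-0110, 0-1100, 00-000, 000101, 001-00, 01--10, 01-001, 010-1-, 011-01, 0111-0, 01110-, 1-0001, 1-1010, 10110-, 11-011, 110100, 1110-0, 11101-
PI chart (minterm → PIs covering it):
  0 | 00-000  (sole → essential)
  5 | 000101  (sole → essential)
  6 | 0-0110  (sole → essential)
  8 | 00-000,001-00
  12 | -01100,0-1100,001-00
  17 | -100-1,01-001
  18 | 01--10,010-1-
  19 | -10-11,-100-1,010-1-
  22 | 0-0110,01--10,010-1-
  23 | -10-11,010-1-
  25 | 01-001,011-01
  26 | -11-10,01--10
  28 | 0-1100,0111-0,01110-
  29 | 011-01,01110-
  30 | -11-10,01--10,0111-0
  33 | 1-0001  (sole → essential)
  42 | 1-1010  (sole → essential)
  44 | -01100,10110-
  45 | 10110-  (sole → essential)
  49 | -100-1,1-0001
  51 | -10-11,-100-1,11-011
  52 | 110100  (sole → essential)
  55 | -10-11  (sole → essential)
  56 | 1110-0  (sole → essential)
  58 | -11-10,1-1010,1110-0,11101-
  59 | 11-011,11101-
  62 | -11-10  (sole → essential)
Essential prime implicants: -10-11, -11-10, 0-0110, 00-000, 000101, 1-0001, 1-1010, 10110-, 110100, 1110-0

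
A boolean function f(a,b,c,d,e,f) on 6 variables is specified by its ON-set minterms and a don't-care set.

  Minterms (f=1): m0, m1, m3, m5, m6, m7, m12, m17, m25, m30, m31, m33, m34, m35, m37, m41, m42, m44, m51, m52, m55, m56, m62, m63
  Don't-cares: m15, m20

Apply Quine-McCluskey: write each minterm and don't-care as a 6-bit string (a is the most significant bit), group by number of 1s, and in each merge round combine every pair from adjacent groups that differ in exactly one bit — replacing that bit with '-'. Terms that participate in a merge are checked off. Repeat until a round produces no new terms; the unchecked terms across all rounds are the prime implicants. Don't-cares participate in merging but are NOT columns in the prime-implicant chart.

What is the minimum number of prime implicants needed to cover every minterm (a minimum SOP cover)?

12

[col 0] 000000*, 000001*, 000011*, 000101*, 000110*, 000111*, 001100*, 001111*, 010001*, 010100*, 011001*, 011110*, 011111*, 100001*, 100010*, 100011*, 100101*, 101001*, 101010*, 101100*, 110011*, 110100*, 110111*, 111000, 111110*, 111111*
[col 1] -00001*, -00011*, -00101*, -01100, -10100, -11110*, -11111*, 0-0001, 0-1111, 00-111, 000-01*, 000-11*, 0000-1*, 00000-, 0001-1*, 00011-, 01-001, 01111-*, 1-0011, 10-001, 10-010, 100-01*, 1000-1*, 10001-, 11-111, 110-11, 11111-*
[col 2] -00-01, -000-1, -1111-, 000--1
Prime implicants: -00-01, -000-1, -01100, -10100, -1111-, 0-0001, 0-1111, 00-111, 000--1, 00000-, 00011-, 01-001, 1-0011, 10-001, 10-010, 10001-, 11-111, 110-11, 111000
PI chart (minterm → PIs covering it):
  0 | 00000-  (sole → essential)
  1 | -00-01,-000-1,0-0001,000--1,00000-
  3 | -000-1,000--1
  5 | -00-01,000--1
  6 | 00011-  (sole → essential)
  7 | 00-111,000--1,00011-
  12 | -01100  (sole → essential)
  17 | 0-0001,01-001
  25 | 01-001  (sole → essential)
  30 | -1111-  (sole → essential)
  31 | -1111-,0-1111
  33 | -00-01,-000-1,10-001
  34 | 10-010,10001-
  35 | -000-1,1-0011,10001-
  37 | -00-01  (sole → essential)
  41 | 10-001  (sole → essential)
  42 | 10-010  (sole → essential)
  44 | -01100  (sole → essential)
  51 | 1-0011,110-11
  52 | -10100  (sole → essential)
  55 | 11-111,110-11
  56 | 111000  (sole → essential)
  62 | -1111-  (sole → essential)
  63 | -1111-,11-111
Essential prime implicants: -00-01, -01100, -10100, -1111-, 00000-, 00011-, 01-001, 10-001, 10-010, 111000
Petrick residual → -000-1, 110-11
Minimum SOP uses 12 PIs: b'c'e'f + b'c'd'f + b'cde'f' + bc'de'f' + bcde + a'b'c'd'e' + a'b'c'de + a'bd'e'f + ab'd'e'f + ab'd'ef' + abc'ef + abcd'e'f'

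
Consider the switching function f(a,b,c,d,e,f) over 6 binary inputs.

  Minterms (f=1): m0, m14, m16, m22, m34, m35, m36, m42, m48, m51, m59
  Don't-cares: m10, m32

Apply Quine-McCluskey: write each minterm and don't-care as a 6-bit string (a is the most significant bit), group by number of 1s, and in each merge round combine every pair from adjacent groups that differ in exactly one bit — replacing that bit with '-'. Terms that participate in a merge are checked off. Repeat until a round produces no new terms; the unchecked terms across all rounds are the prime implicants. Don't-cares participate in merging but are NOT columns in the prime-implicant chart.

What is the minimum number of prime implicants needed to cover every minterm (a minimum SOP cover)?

7

Round 0: 000000✓ 001010✓ 001110✓ 010000✓ 010110 100000✓ 100010✓ 100011✓ 100100✓ 101010✓ 110000✓ 110011✓ 111011✓
Round 1: -00000✓ -01010 -10000✓ 0-0000✓ 001-10 1-0000✓ 1-0011 10-010 100-00 1000-0 10001- 11-011
Round 2: --0000
PIs = {--0000, -01010, 001-10, 010110, 1-0011, 10-010, 100-00, 1000-0, 10001-, 11-011}
Coverage chart:
  m0: --0000 ←essential
  m14: 001-10 ←essential
  m16: --0000 ←essential
  m22: 010110 ←essential
  m34: 10-010,1000-0,10001-
  m35: 1-0011,10001-
  m36: 100-00 ←essential
  m42: -01010,10-010
  m48: --0000 ←essential
  m51: 1-0011,11-011
  m59: 11-011 ←essential
Essential: --0000, 001-10, 010110, 100-00, 11-011
Petrick residual → -01010, 10001-
Min cover (7 terms): c'd'e'f' + b'cd'ef' + a'b'cef' + a'bc'def' + ab'c'e'f' + ab'c'd'e + abd'ef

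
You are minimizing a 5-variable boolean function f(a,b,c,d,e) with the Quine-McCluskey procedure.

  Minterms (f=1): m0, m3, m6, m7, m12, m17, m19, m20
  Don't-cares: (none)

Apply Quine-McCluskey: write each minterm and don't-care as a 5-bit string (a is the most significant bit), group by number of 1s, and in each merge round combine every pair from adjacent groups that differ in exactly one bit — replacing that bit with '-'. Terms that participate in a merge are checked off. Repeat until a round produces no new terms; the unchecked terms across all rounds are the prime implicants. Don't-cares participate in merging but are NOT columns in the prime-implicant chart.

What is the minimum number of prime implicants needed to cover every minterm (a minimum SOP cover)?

Round 0: 00000 00011✓ 00110✓ 00111✓ 01100 10001✓ 10011✓ 10100
Round 1: -0011 00-11 0011- 100-1
PIs = {-0011, 00-11, 00000, 0011-, 01100, 100-1, 10100}
Coverage chart:
  m0: 00000 ←essential
  m3: -0011,00-11
  m6: 0011- ←essential
  m7: 00-11,0011-
  m12: 01100 ←essential
  m17: 100-1 ←essential
  m19: -0011,100-1
  m20: 10100 ←essential
Essential: 00000, 0011-, 01100, 100-1, 10100
Petrick residual → -0011
Min cover (6 terms): b'c'de + a'b'c'd'e' + a'b'cd + a'bcd'e' + ab'c'e + ab'cd'e'

6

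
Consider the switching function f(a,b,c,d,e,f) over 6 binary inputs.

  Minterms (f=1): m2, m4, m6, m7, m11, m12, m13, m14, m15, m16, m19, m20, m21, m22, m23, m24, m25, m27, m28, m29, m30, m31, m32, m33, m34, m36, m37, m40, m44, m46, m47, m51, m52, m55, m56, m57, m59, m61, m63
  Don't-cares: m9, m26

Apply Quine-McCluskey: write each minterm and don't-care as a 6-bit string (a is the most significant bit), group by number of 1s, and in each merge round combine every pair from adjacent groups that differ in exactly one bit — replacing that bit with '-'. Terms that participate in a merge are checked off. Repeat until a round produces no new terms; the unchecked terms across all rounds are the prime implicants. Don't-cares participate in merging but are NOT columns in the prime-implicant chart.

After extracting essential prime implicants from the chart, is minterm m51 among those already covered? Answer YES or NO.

[col 0] 000010*, 000100*, 000110*, 000111*, 001001*, 001011*, 001100*, 001101*, 001110*, 001111*, 010000*, 010011*, 010100*, 010101*, 010110*, 010111*, 011000*, 011001*, 011010*, 011011*, 011100*, 011101*, 011110*, 011111*, 100000*, 100001*, 100010*, 100100*, 100101*, 101000*, 101100*, 101110*, 101111*, 110011*, 110100*, 110111*, 111000*, 111001*, 111011*, 111101*, 111111*
[col 1] -00010, -00100*, -01100*, -01110*, -01111*, -10011*, -10100*, -10111*, -11000*, -11001*, -11011*, -11101*, -11111*, 0-0100*, 0-0110*, 0-0111*, 0-1001*, 0-1011*, 0-1100*, 0-1101*, 0-1110*, 0-1111*, 00-100*, 00-110*, 00-111*, 000-10, 0001-0*, 00011-*, 001-01*, 001-11*, 0010-1*, 0011-0*, 0011-1*, 00110-*, 00111-*, 01-000*, 01-011*, 01-100*, 01-101*, 01-110*, 01-111*, 010-00*, 010-11*, 0101-0*, 0101-1*, 01010-*, 01011-*, 011-00*, 011-01*, 011-10*, 011-11*, 0110-0*, 0110-1*, 01100-*, 01101-*, 0111-0*, 0111-1*, 01110-*, 01111-*, 1-0100*, 1-1000, 1-1111*, 10-000*, 10-100*, 100-00*, 100-01*, 1000-0, 10000-*, 10010-*, 101-00*, 1011-0*, 10111-*, 11-011*, 11-111*, 110-11*, 111-01*, 111-11*, 1110-1*, 11100-*, 1111-1*
[col 2] --0100, --1111, -0-100, -011-0, -0111-, -1-011*, -1-111*, -10-11*, -11-01*, -11-11*, -110-1*, -1100-, -111-1*, 0--100*, 0--110*, 0--111*, 0-01-0*, 0-011-*, 0-1-01*, 0-1-11*, 0-10-1*, 0-11-0*, 0-11-1*, 0-110-*, 0-111-*, 00-1-0*, 00-11-*, 001--1*, 0011--*, 01--00, 01--11*, 01-1-0*, 01-1-1*, 01-10-*, 01-11-*, 0101--*, 011--0*, 011--1*, 011-0-*, 011-1-*, 0110--*, 0111--*, 10--00, 100-0-, 11--11*, 111--1*
[col 3] -1--11, -11--1, 0--1-0, 0--11-, 0-1--1, 0-11--, 01-1--, 011---
Prime implicants: --0100, --1111, -0-100, -00010, -011-0, -0111-, -1--11, -11--1, -1100-, 0--1-0, 0--11-, 0-1--1, 0-11--, 000-10, 01--00, 01-1--, 011---, 1-1000, 10--00, 100-0-, 1000-0
PI chart (minterm → PIs covering it):
  2 | -00010,000-10
  4 | --0100,-0-100,0--1-0
  6 | 0--1-0,0--11-,000-10
  7 | 0--11-  (sole → essential)
  11 | 0-1--1  (sole → essential)
  12 | -0-100,-011-0,0--1-0,0-11--
  13 | 0-1--1,0-11--
  14 | -011-0,-0111-,0--1-0,0--11-,0-11--
  15 | --1111,-0111-,0--11-,0-1--1,0-11--
  16 | 01--00  (sole → essential)
  19 | -1--11  (sole → essential)
  20 | --0100,0--1-0,01--00,01-1--
  21 | 01-1--  (sole → essential)
  22 | 0--1-0,0--11-,01-1--
  23 | -1--11,0--11-,01-1--
  24 | -1100-,01--00,011---
  25 | -11--1,-1100-,0-1--1,011---
  27 | -1--11,-11--1,0-1--1,011---
  28 | 0--1-0,0-11--,01--00,01-1--,011---
  29 | -11--1,0-1--1,0-11--,01-1--,011---
  30 | 0--1-0,0--11-,0-11--,01-1--,011---
  31 | --1111,-1--11,-11--1,0--11-,0-1--1,0-11--,01-1--,011---
  32 | 10--00,100-0-,1000-0
  33 | 100-0-  (sole → essential)
  34 | -00010,1000-0
  36 | --0100,-0-100,10--00,100-0-
  37 | 100-0-  (sole → essential)
  40 | 1-1000,10--00
  44 | -0-100,-011-0,10--00
  46 | -011-0,-0111-
  47 | --1111,-0111-
  51 | -1--11  (sole → essential)
  52 | --0100  (sole → essential)
  55 | -1--11  (sole → essential)
  56 | -1100-,1-1000
  57 | -11--1,-1100-
  59 | -1--11,-11--1
  61 | -11--1  (sole → essential)
  63 | --1111,-1--11,-11--1
Essential prime implicants: --0100, -1--11, -11--1, 0--11-, 0-1--1, 01--00, 01-1--, 100-0-

YES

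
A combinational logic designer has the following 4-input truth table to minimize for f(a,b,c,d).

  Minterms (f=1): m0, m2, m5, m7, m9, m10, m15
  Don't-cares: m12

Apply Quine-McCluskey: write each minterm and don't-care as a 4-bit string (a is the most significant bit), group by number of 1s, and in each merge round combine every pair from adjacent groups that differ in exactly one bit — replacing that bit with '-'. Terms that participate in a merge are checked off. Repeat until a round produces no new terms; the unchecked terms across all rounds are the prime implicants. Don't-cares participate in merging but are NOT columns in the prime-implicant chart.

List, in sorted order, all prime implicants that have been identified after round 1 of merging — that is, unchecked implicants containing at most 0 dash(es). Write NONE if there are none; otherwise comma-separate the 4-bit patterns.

1001, 1100

size-2^0 implicants → 0000(✓)  0010(✓)  0101(✓)  0111(✓)  1001  1010(✓)  1100  1111(✓)
size-2^1 implicants → -010  -111  00-0  01-1
Unchecked terms (primes): -010, -111, 00-0, 01-1, 1001, 1100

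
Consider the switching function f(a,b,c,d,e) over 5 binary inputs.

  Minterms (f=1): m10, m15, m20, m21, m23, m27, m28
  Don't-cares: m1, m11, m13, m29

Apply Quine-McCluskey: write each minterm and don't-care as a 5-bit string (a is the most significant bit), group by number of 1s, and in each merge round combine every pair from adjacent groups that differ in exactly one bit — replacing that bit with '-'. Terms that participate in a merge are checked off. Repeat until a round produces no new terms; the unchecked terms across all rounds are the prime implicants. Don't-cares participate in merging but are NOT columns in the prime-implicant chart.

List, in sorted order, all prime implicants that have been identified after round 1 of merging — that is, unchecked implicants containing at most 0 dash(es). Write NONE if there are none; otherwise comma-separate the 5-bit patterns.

size-2^0 implicants → 00001  01010(✓)  01011(✓)  01101(✓)  01111(✓)  10100(✓)  10101(✓)  10111(✓)  11011(✓)  11100(✓)  11101(✓)
size-2^1 implicants → -1011  -1101  01-11  0101-  011-1  1-100(✓)  1-101(✓)  101-1  1010-(✓)  1110-(✓)
size-2^2 implicants → 1-10-
Unchecked terms (primes): -1011, -1101, 00001, 01-11, 0101-, 011-1, 1-10-, 101-1

00001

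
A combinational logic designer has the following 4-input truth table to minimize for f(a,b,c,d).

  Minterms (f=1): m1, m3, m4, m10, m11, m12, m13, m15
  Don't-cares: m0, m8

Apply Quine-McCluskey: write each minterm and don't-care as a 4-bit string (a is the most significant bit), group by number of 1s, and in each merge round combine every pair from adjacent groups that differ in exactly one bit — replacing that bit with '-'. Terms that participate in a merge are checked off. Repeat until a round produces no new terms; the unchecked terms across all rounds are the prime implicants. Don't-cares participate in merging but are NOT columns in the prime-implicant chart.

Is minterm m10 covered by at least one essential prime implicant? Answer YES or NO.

[col 0] 0000*, 0001*, 0011*, 0100*, 1000*, 1010*, 1011*, 1100*, 1101*, 1111*
[col 1] -000*, -011, -100*, 0-00*, 00-1, 000-, 1-00*, 1-11, 10-0, 101-, 11-1, 110-
[col 2] --00
Prime implicants: --00, -011, 00-1, 000-, 1-11, 10-0, 101-, 11-1, 110-
PI chart (minterm → PIs covering it):
  1 | 00-1,000-
  3 | -011,00-1
  4 | --00  (sole → essential)
  10 | 10-0,101-
  11 | -011,1-11,101-
  12 | --00,110-
  13 | 11-1,110-
  15 | 1-11,11-1
Essential prime implicants: --00

NO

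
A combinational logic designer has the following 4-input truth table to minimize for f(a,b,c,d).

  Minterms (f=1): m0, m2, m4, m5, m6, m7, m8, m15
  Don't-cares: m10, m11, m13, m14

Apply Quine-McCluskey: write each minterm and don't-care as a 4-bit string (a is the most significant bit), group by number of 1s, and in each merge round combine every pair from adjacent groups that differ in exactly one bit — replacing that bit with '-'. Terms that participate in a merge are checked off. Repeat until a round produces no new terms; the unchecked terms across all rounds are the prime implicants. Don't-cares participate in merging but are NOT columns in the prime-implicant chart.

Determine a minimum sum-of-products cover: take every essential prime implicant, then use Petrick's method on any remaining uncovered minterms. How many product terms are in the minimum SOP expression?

3

[col 0] 0000*, 0010*, 0100*, 0101*, 0110*, 0111*, 1000*, 1010*, 1011*, 1101*, 1110*, 1111*
[col 1] -000*, -010*, -101*, -110*, -111*, 0-00*, 0-10*, 00-0*, 01-0*, 01-1*, 010-*, 011-*, 1-10*, 1-11*, 10-0*, 101-*, 11-1*, 111-*
[col 2] --10, -0-0, -1-1, -11-, 0--0, 01--, 1-1-
Prime implicants: --10, -0-0, -1-1, -11-, 0--0, 01--, 1-1-
PI chart (minterm → PIs covering it):
  0 | -0-0,0--0
  2 | --10,-0-0,0--0
  4 | 0--0,01--
  5 | -1-1,01--
  6 | --10,-11-,0--0,01--
  7 | -1-1,-11-,01--
  8 | -0-0  (sole → essential)
  15 | -1-1,-11-,1-1-
Essential prime implicants: -0-0
Petrick residual → -1-1, 0--0
Minimum SOP uses 3 PIs: b'd' + bd + a'd'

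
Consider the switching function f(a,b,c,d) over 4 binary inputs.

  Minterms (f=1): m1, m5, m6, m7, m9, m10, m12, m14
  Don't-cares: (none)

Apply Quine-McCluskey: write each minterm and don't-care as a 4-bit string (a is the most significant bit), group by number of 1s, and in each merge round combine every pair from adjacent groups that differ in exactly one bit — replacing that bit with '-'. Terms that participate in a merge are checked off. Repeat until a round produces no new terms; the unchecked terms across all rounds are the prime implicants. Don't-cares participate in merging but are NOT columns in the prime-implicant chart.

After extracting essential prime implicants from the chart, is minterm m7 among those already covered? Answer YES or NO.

size-2^0 implicants → 0001(✓)  0101(✓)  0110(✓)  0111(✓)  1001(✓)  1010(✓)  1100(✓)  1110(✓)
size-2^1 implicants → -001  -110  0-01  01-1  011-  1-10  11-0
Unchecked terms (primes): -001, -110, 0-01, 01-1, 011-, 1-10, 11-0
Minterm coverage:
  m1 ⊆ -001,0-01
  m5 ⊆ 0-01,01-1
  m6 ⊆ -110,011-
  m7 ⊆ 01-1,011-
  m9 ⊆ -001 [E]
  m10 ⊆ 1-10 [E]
  m12 ⊆ 11-0 [E]
  m14 ⊆ -110,1-10,11-0
E = {-001, 1-10, 11-0}

NO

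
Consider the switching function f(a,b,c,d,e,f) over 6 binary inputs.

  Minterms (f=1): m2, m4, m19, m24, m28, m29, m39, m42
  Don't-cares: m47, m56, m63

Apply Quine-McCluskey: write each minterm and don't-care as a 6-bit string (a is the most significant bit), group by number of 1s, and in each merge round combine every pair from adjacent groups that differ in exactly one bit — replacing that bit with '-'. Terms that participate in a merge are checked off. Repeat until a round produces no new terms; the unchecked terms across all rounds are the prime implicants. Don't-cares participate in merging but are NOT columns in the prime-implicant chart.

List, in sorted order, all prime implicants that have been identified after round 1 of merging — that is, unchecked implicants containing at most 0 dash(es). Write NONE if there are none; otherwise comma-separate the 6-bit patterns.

[col 0] 000010, 000100, 010011, 011000*, 011100*, 011101*, 100111*, 101010, 101111*, 111000*, 111111*
[col 1] -11000, 011-00, 01110-, 1-1111, 10-111
Prime implicants: -11000, 000010, 000100, 010011, 011-00, 01110-, 1-1111, 10-111, 101010

000010, 000100, 010011, 101010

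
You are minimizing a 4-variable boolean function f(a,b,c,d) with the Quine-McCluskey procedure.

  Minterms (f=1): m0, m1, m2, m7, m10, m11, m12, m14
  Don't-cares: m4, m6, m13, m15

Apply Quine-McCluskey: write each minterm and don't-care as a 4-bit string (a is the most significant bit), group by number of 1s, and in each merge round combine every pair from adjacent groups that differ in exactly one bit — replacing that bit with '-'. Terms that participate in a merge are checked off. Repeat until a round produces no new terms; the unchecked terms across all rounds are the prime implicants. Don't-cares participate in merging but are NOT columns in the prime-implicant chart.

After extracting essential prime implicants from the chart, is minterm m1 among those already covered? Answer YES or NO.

Round 0: 0000✓ 0001✓ 0010✓ 0100✓ 0110✓ 0111✓ 1010✓ 1011✓ 1100✓ 1101✓ 1110✓ 1111✓
Round 1: -010✓ -100✓ -110✓ -111✓ 0-00✓ 0-10✓ 00-0✓ 000- 01-0✓ 011-✓ 1-10✓ 1-11✓ 101-✓ 11-0✓ 11-1✓ 110-✓ 111-✓
Round 2: --10 -1-0 -11- 0--0 1-1- 11--
PIs = {--10, -1-0, -11-, 0--0, 000-, 1-1-, 11--}
Coverage chart:
  m0: 0--0,000-
  m1: 000- ←essential
  m2: --10,0--0
  m7: -11- ←essential
  m10: --10,1-1-
  m11: 1-1- ←essential
  m12: -1-0,11--
  m14: --10,-1-0,-11-,1-1-,11--
Essential: -11-, 000-, 1-1-

YES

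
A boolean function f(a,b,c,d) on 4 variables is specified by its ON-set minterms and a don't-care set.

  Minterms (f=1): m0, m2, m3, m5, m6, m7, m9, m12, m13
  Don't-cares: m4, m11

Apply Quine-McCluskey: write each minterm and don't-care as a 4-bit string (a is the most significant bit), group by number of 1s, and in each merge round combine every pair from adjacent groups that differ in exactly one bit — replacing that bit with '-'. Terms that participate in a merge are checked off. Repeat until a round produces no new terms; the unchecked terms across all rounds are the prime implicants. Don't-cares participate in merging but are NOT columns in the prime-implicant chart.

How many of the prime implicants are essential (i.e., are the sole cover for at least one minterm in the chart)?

[col 0] 0000*, 0010*, 0011*, 0100*, 0101*, 0110*, 0111*, 1001*, 1011*, 1100*, 1101*
[col 1] -011, -100*, -101*, 0-00*, 0-10*, 0-11*, 00-0*, 001-*, 01-0*, 01-1*, 010-*, 011-*, 1-01, 10-1, 110-*
[col 2] -10-, 0--0, 0-1-, 01--
Prime implicants: -011, -10-, 0--0, 0-1-, 01--, 1-01, 10-1
PI chart (minterm → PIs covering it):
  0 | 0--0  (sole → essential)
  2 | 0--0,0-1-
  3 | -011,0-1-
  5 | -10-,01--
  6 | 0--0,0-1-,01--
  7 | 0-1-,01--
  9 | 1-01,10-1
  12 | -10-  (sole → essential)
  13 | -10-,1-01
Essential prime implicants: -10-, 0--0

2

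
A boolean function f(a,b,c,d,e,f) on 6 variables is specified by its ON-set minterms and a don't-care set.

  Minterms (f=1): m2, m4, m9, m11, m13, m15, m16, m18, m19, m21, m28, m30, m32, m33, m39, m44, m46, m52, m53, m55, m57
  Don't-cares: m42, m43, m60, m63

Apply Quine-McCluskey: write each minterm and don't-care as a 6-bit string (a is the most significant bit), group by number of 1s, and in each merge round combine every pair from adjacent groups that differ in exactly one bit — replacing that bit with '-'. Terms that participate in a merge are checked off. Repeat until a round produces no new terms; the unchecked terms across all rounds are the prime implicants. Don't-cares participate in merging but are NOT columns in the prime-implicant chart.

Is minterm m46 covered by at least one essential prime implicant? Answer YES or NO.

Round 0: 000010✓ 000100 001001✓ 001011✓ 001101✓ 001111✓ 010000✓ 010010✓ 010011✓ 010101✓ 011100✓ 011110✓ 100000✓ 100001✓ 100111✓ 101010✓ 101011✓ 101100✓ 101110✓ 110100✓ 110101✓ 110111✓ 111001 111100✓ 111111✓
Round 1: -01011 -10101 -11100 0-0010 001-01✓ 001-11✓ 0010-1✓ 0011-1✓ 0100-0 01001- 0111-0 1-0111 1-1100 10000- 101-10 10101- 1011-0 11-100 11-111 1101-1 11010-
Round 2: 001--1
PIs = {-01011, -10101, -11100, 0-0010, 000100, 001--1, 0100-0, 01001-, 0111-0, 1-0111, 1-1100, 10000-, 101-10, 10101-, 1011-0, 11-100, 11-111, 1101-1, 11010-, 111001}
Coverage chart:
  m2: 0-0010 ←essential
  m4: 000100 ←essential
  m9: 001--1 ←essential
  m11: -01011,001--1
  m13: 001--1 ←essential
  m15: 001--1 ←essential
  m16: 0100-0 ←essential
  m18: 0-0010,0100-0,01001-
  m19: 01001- ←essential
  m21: -10101 ←essential
  m28: -11100,0111-0
  m30: 0111-0 ←essential
  m32: 10000- ←essential
  m33: 10000- ←essential
  m39: 1-0111 ←essential
  m44: 1-1100,1011-0
  m46: 101-10,1011-0
  m52: 11-100,11010-
  m53: -10101,1101-1,11010-
  m55: 1-0111,11-111,1101-1
  m57: 111001 ←essential
Essential: -10101, 0-0010, 000100, 001--1, 0100-0, 01001-, 0111-0, 1-0111, 10000-, 111001

NO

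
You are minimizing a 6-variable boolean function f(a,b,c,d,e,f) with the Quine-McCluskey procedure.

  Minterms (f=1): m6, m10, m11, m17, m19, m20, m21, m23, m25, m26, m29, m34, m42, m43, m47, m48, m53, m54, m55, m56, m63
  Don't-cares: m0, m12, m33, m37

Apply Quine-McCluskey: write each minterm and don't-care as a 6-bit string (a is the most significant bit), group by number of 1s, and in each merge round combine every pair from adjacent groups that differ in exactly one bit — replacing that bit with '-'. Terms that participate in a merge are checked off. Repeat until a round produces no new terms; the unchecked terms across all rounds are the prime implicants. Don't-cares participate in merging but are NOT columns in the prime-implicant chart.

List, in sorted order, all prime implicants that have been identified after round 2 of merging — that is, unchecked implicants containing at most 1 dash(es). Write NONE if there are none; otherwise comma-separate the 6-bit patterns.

size-2^0 implicants → 000000  000110  001010(✓)  001011(✓)  001100  010001(✓)  010011(✓)  010100(✓)  010101(✓)  010111(✓)  011001(✓)  011010(✓)  011101(✓)  100001(✓)  100010(✓)  100101(✓)  101010(✓)  101011(✓)  101111(✓)  110000(✓)  110101(✓)  110110(✓)  110111(✓)  111000(✓)  111111(✓)
size-2^1 implicants → -01010(✓)  -01011(✓)  -10101(✓)  -10111(✓)  0-1010  00101-(✓)  01-001(✓)  01-101(✓)  010-01(✓)  010-11(✓)  0100-1(✓)  0101-1(✓)  01010-  011-01(✓)  1-0101  1-1111  10-010  100-01  101-11  10101-(✓)  11-000  11-111  1101-1(✓)  11011-
size-2^2 implicants → -0101-  -101-1  01--01  010--1
Unchecked terms (primes): -0101-, -101-1, 0-1010, 000000, 000110, 001100, 01--01, 010--1, 01010-, 1-0101, 1-1111, 10-010, 100-01, 101-11, 11-000, 11-111, 11011-

0-1010, 000000, 000110, 001100, 01010-, 1-0101, 1-1111, 10-010, 100-01, 101-11, 11-000, 11-111, 11011-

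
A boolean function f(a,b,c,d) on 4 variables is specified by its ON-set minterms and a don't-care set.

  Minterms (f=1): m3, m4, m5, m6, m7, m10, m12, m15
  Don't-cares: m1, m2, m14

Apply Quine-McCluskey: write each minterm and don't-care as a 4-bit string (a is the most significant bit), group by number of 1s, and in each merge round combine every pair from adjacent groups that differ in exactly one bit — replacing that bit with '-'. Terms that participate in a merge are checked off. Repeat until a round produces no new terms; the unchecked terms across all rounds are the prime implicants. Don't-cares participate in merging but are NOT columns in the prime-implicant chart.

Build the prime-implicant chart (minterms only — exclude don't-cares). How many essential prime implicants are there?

3

[col 0] 0001*, 0010*, 0011*, 0100*, 0101*, 0110*, 0111*, 1010*, 1100*, 1110*, 1111*
[col 1] -010*, -100*, -110*, -111*, 0-01*, 0-10*, 0-11*, 00-1*, 001-*, 01-0*, 01-1*, 010-*, 011-*, 1-10*, 11-0*, 111-*
[col 2] --10, -1-0, -11-, 0--1, 0-1-, 01--
Prime implicants: --10, -1-0, -11-, 0--1, 0-1-, 01--
PI chart (minterm → PIs covering it):
  3 | 0--1,0-1-
  4 | -1-0,01--
  5 | 0--1,01--
  6 | --10,-1-0,-11-,0-1-,01--
  7 | -11-,0--1,0-1-,01--
  10 | --10  (sole → essential)
  12 | -1-0  (sole → essential)
  15 | -11-  (sole → essential)
Essential prime implicants: --10, -1-0, -11-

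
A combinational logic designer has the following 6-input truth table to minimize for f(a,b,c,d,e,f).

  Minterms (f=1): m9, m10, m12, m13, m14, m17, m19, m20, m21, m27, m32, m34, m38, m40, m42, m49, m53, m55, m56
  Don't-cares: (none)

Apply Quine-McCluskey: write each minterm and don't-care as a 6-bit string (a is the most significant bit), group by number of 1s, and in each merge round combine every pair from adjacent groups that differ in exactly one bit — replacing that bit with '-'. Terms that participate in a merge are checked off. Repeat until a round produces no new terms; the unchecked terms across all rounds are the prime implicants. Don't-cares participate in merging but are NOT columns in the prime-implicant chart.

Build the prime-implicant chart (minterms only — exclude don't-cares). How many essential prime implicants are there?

8

[col 0] 001001*, 001010*, 001100*, 001101*, 001110*, 010001*, 010011*, 010100*, 010101*, 011011*, 100000*, 100010*, 100110*, 101000*, 101010*, 110001*, 110101*, 110111*, 111000*
[col 1] -01010, -10001*, -10101*, 001-01, 001-10, 0011-0, 00110-, 01-011, 010-01*, 0100-1, 01010-, 1-1000, 10-000*, 10-010*, 100-10, 1000-0*, 1010-0*, 110-01*, 1101-1
[col 2] -10-01, 10-0-0
Prime implicants: -01010, -10-01, 001-01, 001-10, 0011-0, 00110-, 01-011, 0100-1, 01010-, 1-1000, 10-0-0, 100-10, 1101-1
PI chart (minterm → PIs covering it):
  9 | 001-01  (sole → essential)
  10 | -01010,001-10
  12 | 0011-0,00110-
  13 | 001-01,00110-
  14 | 001-10,0011-0
  17 | -10-01,0100-1
  19 | 01-011,0100-1
  20 | 01010-  (sole → essential)
  21 | -10-01,01010-
  27 | 01-011  (sole → essential)
  32 | 10-0-0  (sole → essential)
  34 | 10-0-0,100-10
  38 | 100-10  (sole → essential)
  40 | 1-1000,10-0-0
  42 | -01010,10-0-0
  49 | -10-01  (sole → essential)
  53 | -10-01,1101-1
  55 | 1101-1  (sole → essential)
  56 | 1-1000  (sole → essential)
Essential prime implicants: -10-01, 001-01, 01-011, 01010-, 1-1000, 10-0-0, 100-10, 1101-1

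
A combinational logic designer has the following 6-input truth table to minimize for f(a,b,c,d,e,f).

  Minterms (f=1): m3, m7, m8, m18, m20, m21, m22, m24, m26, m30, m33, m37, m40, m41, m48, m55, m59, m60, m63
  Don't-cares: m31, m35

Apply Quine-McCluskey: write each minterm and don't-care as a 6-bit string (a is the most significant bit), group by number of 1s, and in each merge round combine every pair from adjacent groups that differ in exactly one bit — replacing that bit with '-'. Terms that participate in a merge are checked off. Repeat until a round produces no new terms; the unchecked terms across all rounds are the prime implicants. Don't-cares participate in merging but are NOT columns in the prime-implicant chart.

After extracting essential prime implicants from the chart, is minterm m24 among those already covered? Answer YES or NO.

NO

size-2^0 implicants → 000011(✓)  000111(✓)  001000(✓)  010010(✓)  010100(✓)  010101(✓)  010110(✓)  011000(✓)  011010(✓)  011110(✓)  011111(✓)  100001(✓)  100011(✓)  100101(✓)  101000(✓)  101001(✓)  110000  110111(✓)  111011(✓)  111100  111111(✓)
size-2^1 implicants → -00011  -01000  -11111  0-1000  000-11  01-010(✓)  01-110(✓)  010-10(✓)  0101-0  01010-  011-10(✓)  0110-0  01111-  10-001  100-01  1000-1  10100-  11-111  111-11
size-2^2 implicants → 01--10
Unchecked terms (primes): -00011, -01000, -11111, 0-1000, 000-11, 01--10, 0101-0, 01010-, 0110-0, 01111-, 10-001, 100-01, 1000-1, 10100-, 11-111, 110000, 111-11, 111100
Minterm coverage:
  m3 ⊆ -00011,000-11
  m7 ⊆ 000-11 [E]
  m8 ⊆ -01000,0-1000
  m18 ⊆ 01--10 [E]
  m20 ⊆ 0101-0,01010-
  m21 ⊆ 01010- [E]
  m22 ⊆ 01--10,0101-0
  m24 ⊆ 0-1000,0110-0
  m26 ⊆ 01--10,0110-0
  m30 ⊆ 01--10,01111-
  m33 ⊆ 10-001,100-01,1000-1
  m37 ⊆ 100-01 [E]
  m40 ⊆ -01000,10100-
  m41 ⊆ 10-001,10100-
  m48 ⊆ 110000 [E]
  m55 ⊆ 11-111 [E]
  m59 ⊆ 111-11 [E]
  m60 ⊆ 111100 [E]
  m63 ⊆ -11111,11-111,111-11
E = {000-11, 01--10, 01010-, 100-01, 11-111, 110000, 111-11, 111100}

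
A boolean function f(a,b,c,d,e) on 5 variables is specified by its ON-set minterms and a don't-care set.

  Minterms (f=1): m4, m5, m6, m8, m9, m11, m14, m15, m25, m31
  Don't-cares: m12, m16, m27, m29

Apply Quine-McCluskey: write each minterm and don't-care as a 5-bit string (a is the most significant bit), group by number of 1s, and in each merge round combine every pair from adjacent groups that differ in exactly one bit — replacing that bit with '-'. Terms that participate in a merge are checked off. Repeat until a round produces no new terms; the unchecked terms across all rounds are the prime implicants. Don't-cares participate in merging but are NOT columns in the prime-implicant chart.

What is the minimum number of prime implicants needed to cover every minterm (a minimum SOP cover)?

5

[col 0] 00100*, 00101*, 00110*, 01000*, 01001*, 01011*, 01100*, 01110*, 01111*, 10000, 11001*, 11011*, 11101*, 11111*
[col 1] -1001*, -1011*, -1111*, 0-100*, 0-110*, 001-0*, 0010-, 01-00, 01-11*, 010-1*, 0100-, 011-0*, 0111-, 11-01*, 11-11*, 110-1*, 111-1*
[col 2] -1-11, -10-1, 0-1-0, 11--1
Prime implicants: -1-11, -10-1, 0-1-0, 0010-, 01-00, 0100-, 0111-, 10000, 11--1
PI chart (minterm → PIs covering it):
  4 | 0-1-0,0010-
  5 | 0010-  (sole → essential)
  6 | 0-1-0  (sole → essential)
  8 | 01-00,0100-
  9 | -10-1,0100-
  11 | -1-11,-10-1
  14 | 0-1-0,0111-
  15 | -1-11,0111-
  25 | -10-1,11--1
  31 | -1-11,11--1
Essential prime implicants: 0-1-0, 0010-
Petrick residual → -1-11, -10-1, 01-00
Minimum SOP uses 5 PIs: bde + bc'e + a'ce' + a'b'cd' + a'bd'e'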